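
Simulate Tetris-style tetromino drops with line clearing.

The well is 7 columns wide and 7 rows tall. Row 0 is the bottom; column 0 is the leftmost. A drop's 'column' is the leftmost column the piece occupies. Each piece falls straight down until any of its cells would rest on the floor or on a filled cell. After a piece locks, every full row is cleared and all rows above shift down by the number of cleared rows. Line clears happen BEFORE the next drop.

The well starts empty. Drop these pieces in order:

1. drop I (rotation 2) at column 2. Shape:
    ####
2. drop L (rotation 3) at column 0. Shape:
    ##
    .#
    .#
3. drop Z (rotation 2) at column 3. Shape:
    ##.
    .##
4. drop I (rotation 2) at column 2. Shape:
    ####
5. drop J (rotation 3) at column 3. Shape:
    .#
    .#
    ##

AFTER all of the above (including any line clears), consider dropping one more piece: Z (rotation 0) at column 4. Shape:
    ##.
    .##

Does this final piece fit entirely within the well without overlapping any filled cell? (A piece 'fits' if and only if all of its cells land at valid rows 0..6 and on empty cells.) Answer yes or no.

Answer: no

Derivation:
Drop 1: I rot2 at col 2 lands with bottom-row=0; cleared 0 line(s) (total 0); column heights now [0 0 1 1 1 1 0], max=1
Drop 2: L rot3 at col 0 lands with bottom-row=0; cleared 0 line(s) (total 0); column heights now [3 3 1 1 1 1 0], max=3
Drop 3: Z rot2 at col 3 lands with bottom-row=1; cleared 0 line(s) (total 0); column heights now [3 3 1 3 3 2 0], max=3
Drop 4: I rot2 at col 2 lands with bottom-row=3; cleared 0 line(s) (total 0); column heights now [3 3 4 4 4 4 0], max=4
Drop 5: J rot3 at col 3 lands with bottom-row=4; cleared 0 line(s) (total 0); column heights now [3 3 4 5 7 4 0], max=7
Test piece Z rot0 at col 4 (width 3): heights before test = [3 3 4 5 7 4 0]; fits = False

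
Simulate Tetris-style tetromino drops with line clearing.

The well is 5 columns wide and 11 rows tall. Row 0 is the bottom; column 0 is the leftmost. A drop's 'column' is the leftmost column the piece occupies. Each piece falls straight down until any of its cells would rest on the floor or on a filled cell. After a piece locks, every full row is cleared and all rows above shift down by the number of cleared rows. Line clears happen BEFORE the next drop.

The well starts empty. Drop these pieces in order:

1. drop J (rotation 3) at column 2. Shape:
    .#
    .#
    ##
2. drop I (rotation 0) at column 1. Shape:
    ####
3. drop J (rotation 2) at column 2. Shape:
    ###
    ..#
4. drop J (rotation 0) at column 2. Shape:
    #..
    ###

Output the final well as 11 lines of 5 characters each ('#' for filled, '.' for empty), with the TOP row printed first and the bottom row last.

Drop 1: J rot3 at col 2 lands with bottom-row=0; cleared 0 line(s) (total 0); column heights now [0 0 1 3 0], max=3
Drop 2: I rot0 at col 1 lands with bottom-row=3; cleared 0 line(s) (total 0); column heights now [0 4 4 4 4], max=4
Drop 3: J rot2 at col 2 lands with bottom-row=4; cleared 0 line(s) (total 0); column heights now [0 4 6 6 6], max=6
Drop 4: J rot0 at col 2 lands with bottom-row=6; cleared 0 line(s) (total 0); column heights now [0 4 8 7 7], max=8

Answer: .....
.....
.....
..#..
..###
..###
....#
.####
...#.
...#.
..##.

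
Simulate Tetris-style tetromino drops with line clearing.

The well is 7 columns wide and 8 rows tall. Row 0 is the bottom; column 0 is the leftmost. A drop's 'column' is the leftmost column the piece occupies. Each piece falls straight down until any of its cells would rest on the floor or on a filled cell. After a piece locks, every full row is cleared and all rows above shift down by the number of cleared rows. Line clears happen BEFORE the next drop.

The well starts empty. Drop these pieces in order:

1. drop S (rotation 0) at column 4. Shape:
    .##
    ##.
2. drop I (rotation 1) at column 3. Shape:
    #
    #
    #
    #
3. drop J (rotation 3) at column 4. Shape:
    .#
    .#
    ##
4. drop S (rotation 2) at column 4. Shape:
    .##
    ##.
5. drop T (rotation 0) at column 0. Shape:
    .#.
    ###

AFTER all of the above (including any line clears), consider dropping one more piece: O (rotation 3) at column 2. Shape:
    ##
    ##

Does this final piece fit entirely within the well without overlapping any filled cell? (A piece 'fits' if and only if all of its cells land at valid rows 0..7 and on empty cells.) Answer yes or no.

Answer: yes

Derivation:
Drop 1: S rot0 at col 4 lands with bottom-row=0; cleared 0 line(s) (total 0); column heights now [0 0 0 0 1 2 2], max=2
Drop 2: I rot1 at col 3 lands with bottom-row=0; cleared 0 line(s) (total 0); column heights now [0 0 0 4 1 2 2], max=4
Drop 3: J rot3 at col 4 lands with bottom-row=2; cleared 0 line(s) (total 0); column heights now [0 0 0 4 3 5 2], max=5
Drop 4: S rot2 at col 4 lands with bottom-row=5; cleared 0 line(s) (total 0); column heights now [0 0 0 4 6 7 7], max=7
Drop 5: T rot0 at col 0 lands with bottom-row=0; cleared 0 line(s) (total 0); column heights now [1 2 1 4 6 7 7], max=7
Test piece O rot3 at col 2 (width 2): heights before test = [1 2 1 4 6 7 7]; fits = True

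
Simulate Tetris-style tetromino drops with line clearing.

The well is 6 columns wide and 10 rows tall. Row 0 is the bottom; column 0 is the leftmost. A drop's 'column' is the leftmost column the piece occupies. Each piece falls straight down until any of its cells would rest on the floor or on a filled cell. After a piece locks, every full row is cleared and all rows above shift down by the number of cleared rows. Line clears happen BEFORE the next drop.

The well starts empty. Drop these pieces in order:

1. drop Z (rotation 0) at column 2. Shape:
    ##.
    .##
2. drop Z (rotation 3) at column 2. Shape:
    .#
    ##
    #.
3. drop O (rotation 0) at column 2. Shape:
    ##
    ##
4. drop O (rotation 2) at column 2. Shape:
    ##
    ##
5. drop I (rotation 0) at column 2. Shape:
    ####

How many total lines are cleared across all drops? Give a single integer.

Drop 1: Z rot0 at col 2 lands with bottom-row=0; cleared 0 line(s) (total 0); column heights now [0 0 2 2 1 0], max=2
Drop 2: Z rot3 at col 2 lands with bottom-row=2; cleared 0 line(s) (total 0); column heights now [0 0 4 5 1 0], max=5
Drop 3: O rot0 at col 2 lands with bottom-row=5; cleared 0 line(s) (total 0); column heights now [0 0 7 7 1 0], max=7
Drop 4: O rot2 at col 2 lands with bottom-row=7; cleared 0 line(s) (total 0); column heights now [0 0 9 9 1 0], max=9
Drop 5: I rot0 at col 2 lands with bottom-row=9; cleared 0 line(s) (total 0); column heights now [0 0 10 10 10 10], max=10

Answer: 0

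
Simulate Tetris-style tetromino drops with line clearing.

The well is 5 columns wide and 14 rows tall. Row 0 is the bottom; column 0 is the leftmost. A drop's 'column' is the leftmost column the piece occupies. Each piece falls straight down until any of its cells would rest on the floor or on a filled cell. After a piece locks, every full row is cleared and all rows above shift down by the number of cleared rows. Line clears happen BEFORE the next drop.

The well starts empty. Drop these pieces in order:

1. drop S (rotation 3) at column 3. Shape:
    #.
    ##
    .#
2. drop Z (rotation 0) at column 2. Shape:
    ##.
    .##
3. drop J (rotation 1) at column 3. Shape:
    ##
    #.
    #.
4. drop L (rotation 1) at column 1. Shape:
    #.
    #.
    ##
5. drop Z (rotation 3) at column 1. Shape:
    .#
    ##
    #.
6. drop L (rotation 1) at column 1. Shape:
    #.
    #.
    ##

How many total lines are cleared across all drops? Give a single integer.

Answer: 0

Derivation:
Drop 1: S rot3 at col 3 lands with bottom-row=0; cleared 0 line(s) (total 0); column heights now [0 0 0 3 2], max=3
Drop 2: Z rot0 at col 2 lands with bottom-row=3; cleared 0 line(s) (total 0); column heights now [0 0 5 5 4], max=5
Drop 3: J rot1 at col 3 lands with bottom-row=5; cleared 0 line(s) (total 0); column heights now [0 0 5 8 8], max=8
Drop 4: L rot1 at col 1 lands with bottom-row=5; cleared 0 line(s) (total 0); column heights now [0 8 6 8 8], max=8
Drop 5: Z rot3 at col 1 lands with bottom-row=8; cleared 0 line(s) (total 0); column heights now [0 10 11 8 8], max=11
Drop 6: L rot1 at col 1 lands with bottom-row=11; cleared 0 line(s) (total 0); column heights now [0 14 12 8 8], max=14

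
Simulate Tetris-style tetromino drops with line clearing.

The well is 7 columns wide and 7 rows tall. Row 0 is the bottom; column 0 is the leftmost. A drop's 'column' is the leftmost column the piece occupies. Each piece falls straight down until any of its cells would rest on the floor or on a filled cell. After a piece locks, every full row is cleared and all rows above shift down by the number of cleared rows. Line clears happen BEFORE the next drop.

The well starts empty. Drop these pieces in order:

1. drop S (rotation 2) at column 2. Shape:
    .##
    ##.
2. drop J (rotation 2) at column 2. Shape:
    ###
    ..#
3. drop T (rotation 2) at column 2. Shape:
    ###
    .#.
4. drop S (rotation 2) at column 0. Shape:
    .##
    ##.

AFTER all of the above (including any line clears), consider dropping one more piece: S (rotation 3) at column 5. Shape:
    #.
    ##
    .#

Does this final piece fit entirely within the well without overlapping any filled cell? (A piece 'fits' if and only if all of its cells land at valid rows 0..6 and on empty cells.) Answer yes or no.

Answer: yes

Derivation:
Drop 1: S rot2 at col 2 lands with bottom-row=0; cleared 0 line(s) (total 0); column heights now [0 0 1 2 2 0 0], max=2
Drop 2: J rot2 at col 2 lands with bottom-row=2; cleared 0 line(s) (total 0); column heights now [0 0 4 4 4 0 0], max=4
Drop 3: T rot2 at col 2 lands with bottom-row=4; cleared 0 line(s) (total 0); column heights now [0 0 6 6 6 0 0], max=6
Drop 4: S rot2 at col 0 lands with bottom-row=5; cleared 0 line(s) (total 0); column heights now [6 7 7 6 6 0 0], max=7
Test piece S rot3 at col 5 (width 2): heights before test = [6 7 7 6 6 0 0]; fits = True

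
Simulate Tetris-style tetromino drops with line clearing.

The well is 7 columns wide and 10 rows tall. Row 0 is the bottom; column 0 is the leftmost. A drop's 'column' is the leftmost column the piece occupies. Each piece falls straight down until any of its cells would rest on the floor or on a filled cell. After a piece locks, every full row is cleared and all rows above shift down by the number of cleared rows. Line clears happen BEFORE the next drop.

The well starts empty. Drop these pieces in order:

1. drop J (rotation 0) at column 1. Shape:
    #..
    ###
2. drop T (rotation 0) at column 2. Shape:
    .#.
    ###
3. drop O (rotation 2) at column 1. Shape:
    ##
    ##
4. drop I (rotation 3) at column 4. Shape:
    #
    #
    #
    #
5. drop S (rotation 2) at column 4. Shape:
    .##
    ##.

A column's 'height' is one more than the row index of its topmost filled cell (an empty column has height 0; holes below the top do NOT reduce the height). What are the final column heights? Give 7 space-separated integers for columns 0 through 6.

Answer: 0 4 4 3 7 8 8

Derivation:
Drop 1: J rot0 at col 1 lands with bottom-row=0; cleared 0 line(s) (total 0); column heights now [0 2 1 1 0 0 0], max=2
Drop 2: T rot0 at col 2 lands with bottom-row=1; cleared 0 line(s) (total 0); column heights now [0 2 2 3 2 0 0], max=3
Drop 3: O rot2 at col 1 lands with bottom-row=2; cleared 0 line(s) (total 0); column heights now [0 4 4 3 2 0 0], max=4
Drop 4: I rot3 at col 4 lands with bottom-row=2; cleared 0 line(s) (total 0); column heights now [0 4 4 3 6 0 0], max=6
Drop 5: S rot2 at col 4 lands with bottom-row=6; cleared 0 line(s) (total 0); column heights now [0 4 4 3 7 8 8], max=8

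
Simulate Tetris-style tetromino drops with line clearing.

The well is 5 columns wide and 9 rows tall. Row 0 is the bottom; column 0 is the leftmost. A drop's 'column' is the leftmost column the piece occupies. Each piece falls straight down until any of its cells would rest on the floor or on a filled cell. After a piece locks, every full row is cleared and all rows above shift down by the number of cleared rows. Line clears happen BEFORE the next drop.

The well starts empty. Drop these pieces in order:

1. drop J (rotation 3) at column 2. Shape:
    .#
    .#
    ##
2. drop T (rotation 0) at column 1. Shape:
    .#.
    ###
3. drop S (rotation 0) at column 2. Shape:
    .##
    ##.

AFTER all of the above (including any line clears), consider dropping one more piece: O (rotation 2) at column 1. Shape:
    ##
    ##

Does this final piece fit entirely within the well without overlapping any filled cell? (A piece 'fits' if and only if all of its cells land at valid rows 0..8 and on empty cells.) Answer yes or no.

Drop 1: J rot3 at col 2 lands with bottom-row=0; cleared 0 line(s) (total 0); column heights now [0 0 1 3 0], max=3
Drop 2: T rot0 at col 1 lands with bottom-row=3; cleared 0 line(s) (total 0); column heights now [0 4 5 4 0], max=5
Drop 3: S rot0 at col 2 lands with bottom-row=5; cleared 0 line(s) (total 0); column heights now [0 4 6 7 7], max=7
Test piece O rot2 at col 1 (width 2): heights before test = [0 4 6 7 7]; fits = True

Answer: yes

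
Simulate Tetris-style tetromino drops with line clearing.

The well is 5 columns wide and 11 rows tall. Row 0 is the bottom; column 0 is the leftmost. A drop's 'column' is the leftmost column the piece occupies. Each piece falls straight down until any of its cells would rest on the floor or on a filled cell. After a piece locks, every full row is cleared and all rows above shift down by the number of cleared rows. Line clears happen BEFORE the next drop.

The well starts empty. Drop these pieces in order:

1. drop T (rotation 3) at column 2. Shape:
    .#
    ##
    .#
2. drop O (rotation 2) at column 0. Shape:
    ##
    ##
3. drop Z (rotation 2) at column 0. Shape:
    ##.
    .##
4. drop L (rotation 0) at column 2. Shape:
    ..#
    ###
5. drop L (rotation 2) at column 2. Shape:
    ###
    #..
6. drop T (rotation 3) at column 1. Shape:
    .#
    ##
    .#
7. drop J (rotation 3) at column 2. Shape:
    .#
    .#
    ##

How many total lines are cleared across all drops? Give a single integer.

Answer: 1

Derivation:
Drop 1: T rot3 at col 2 lands with bottom-row=0; cleared 0 line(s) (total 0); column heights now [0 0 2 3 0], max=3
Drop 2: O rot2 at col 0 lands with bottom-row=0; cleared 0 line(s) (total 0); column heights now [2 2 2 3 0], max=3
Drop 3: Z rot2 at col 0 lands with bottom-row=2; cleared 0 line(s) (total 0); column heights now [4 4 3 3 0], max=4
Drop 4: L rot0 at col 2 lands with bottom-row=3; cleared 1 line(s) (total 1); column heights now [2 3 3 3 4], max=4
Drop 5: L rot2 at col 2 lands with bottom-row=3; cleared 0 line(s) (total 1); column heights now [2 3 5 5 5], max=5
Drop 6: T rot3 at col 1 lands with bottom-row=5; cleared 0 line(s) (total 1); column heights now [2 7 8 5 5], max=8
Drop 7: J rot3 at col 2 lands with bottom-row=8; cleared 0 line(s) (total 1); column heights now [2 7 9 11 5], max=11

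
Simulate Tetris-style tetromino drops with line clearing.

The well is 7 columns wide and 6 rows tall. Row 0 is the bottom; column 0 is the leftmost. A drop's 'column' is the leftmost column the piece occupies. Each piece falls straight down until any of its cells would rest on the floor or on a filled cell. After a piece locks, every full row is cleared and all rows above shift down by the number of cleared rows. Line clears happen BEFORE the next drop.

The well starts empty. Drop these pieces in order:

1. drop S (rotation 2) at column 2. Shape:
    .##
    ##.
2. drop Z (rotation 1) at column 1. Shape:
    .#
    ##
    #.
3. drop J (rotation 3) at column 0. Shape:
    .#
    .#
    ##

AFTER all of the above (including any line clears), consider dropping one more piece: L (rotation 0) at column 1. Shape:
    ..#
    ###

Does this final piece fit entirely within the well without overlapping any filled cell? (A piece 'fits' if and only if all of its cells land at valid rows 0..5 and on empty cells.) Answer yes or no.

Drop 1: S rot2 at col 2 lands with bottom-row=0; cleared 0 line(s) (total 0); column heights now [0 0 1 2 2 0 0], max=2
Drop 2: Z rot1 at col 1 lands with bottom-row=0; cleared 0 line(s) (total 0); column heights now [0 2 3 2 2 0 0], max=3
Drop 3: J rot3 at col 0 lands with bottom-row=2; cleared 0 line(s) (total 0); column heights now [3 5 3 2 2 0 0], max=5
Test piece L rot0 at col 1 (width 3): heights before test = [3 5 3 2 2 0 0]; fits = False

Answer: no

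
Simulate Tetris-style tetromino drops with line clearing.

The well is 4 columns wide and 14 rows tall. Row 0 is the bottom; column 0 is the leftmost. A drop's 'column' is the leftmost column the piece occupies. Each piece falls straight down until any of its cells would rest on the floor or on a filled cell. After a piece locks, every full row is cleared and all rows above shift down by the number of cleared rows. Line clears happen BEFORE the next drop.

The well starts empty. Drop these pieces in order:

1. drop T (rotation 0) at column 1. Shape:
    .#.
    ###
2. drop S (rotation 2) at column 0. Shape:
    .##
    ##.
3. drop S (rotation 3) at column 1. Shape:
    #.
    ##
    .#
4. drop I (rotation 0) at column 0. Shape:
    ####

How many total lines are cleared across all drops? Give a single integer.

Drop 1: T rot0 at col 1 lands with bottom-row=0; cleared 0 line(s) (total 0); column heights now [0 1 2 1], max=2
Drop 2: S rot2 at col 0 lands with bottom-row=1; cleared 0 line(s) (total 0); column heights now [2 3 3 1], max=3
Drop 3: S rot3 at col 1 lands with bottom-row=3; cleared 0 line(s) (total 0); column heights now [2 6 5 1], max=6
Drop 4: I rot0 at col 0 lands with bottom-row=6; cleared 1 line(s) (total 1); column heights now [2 6 5 1], max=6

Answer: 1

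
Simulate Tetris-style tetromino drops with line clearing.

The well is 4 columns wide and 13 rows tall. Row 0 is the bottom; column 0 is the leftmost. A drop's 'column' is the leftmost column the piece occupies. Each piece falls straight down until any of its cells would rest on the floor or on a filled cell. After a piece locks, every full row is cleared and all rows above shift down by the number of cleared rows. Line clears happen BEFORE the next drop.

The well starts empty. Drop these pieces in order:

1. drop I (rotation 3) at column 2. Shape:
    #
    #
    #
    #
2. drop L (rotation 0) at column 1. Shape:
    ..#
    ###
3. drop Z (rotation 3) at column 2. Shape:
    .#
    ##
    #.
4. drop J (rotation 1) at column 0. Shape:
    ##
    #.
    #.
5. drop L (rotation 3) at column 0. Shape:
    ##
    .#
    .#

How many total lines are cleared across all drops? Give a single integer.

Drop 1: I rot3 at col 2 lands with bottom-row=0; cleared 0 line(s) (total 0); column heights now [0 0 4 0], max=4
Drop 2: L rot0 at col 1 lands with bottom-row=4; cleared 0 line(s) (total 0); column heights now [0 5 5 6], max=6
Drop 3: Z rot3 at col 2 lands with bottom-row=5; cleared 0 line(s) (total 0); column heights now [0 5 7 8], max=8
Drop 4: J rot1 at col 0 lands with bottom-row=3; cleared 2 line(s) (total 2); column heights now [4 0 5 6], max=6
Drop 5: L rot3 at col 0 lands with bottom-row=2; cleared 1 line(s) (total 3); column heights now [4 4 4 5], max=5

Answer: 3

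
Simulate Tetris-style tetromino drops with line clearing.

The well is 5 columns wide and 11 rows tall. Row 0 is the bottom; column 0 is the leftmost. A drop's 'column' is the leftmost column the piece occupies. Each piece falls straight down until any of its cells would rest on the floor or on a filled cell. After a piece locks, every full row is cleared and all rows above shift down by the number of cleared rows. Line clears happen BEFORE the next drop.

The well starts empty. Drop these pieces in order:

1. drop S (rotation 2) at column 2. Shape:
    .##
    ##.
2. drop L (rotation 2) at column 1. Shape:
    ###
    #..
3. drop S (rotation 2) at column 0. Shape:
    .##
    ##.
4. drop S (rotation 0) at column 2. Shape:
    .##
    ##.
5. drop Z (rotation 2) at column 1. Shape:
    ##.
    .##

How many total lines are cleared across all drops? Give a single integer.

Answer: 0

Derivation:
Drop 1: S rot2 at col 2 lands with bottom-row=0; cleared 0 line(s) (total 0); column heights now [0 0 1 2 2], max=2
Drop 2: L rot2 at col 1 lands with bottom-row=1; cleared 0 line(s) (total 0); column heights now [0 3 3 3 2], max=3
Drop 3: S rot2 at col 0 lands with bottom-row=3; cleared 0 line(s) (total 0); column heights now [4 5 5 3 2], max=5
Drop 4: S rot0 at col 2 lands with bottom-row=5; cleared 0 line(s) (total 0); column heights now [4 5 6 7 7], max=7
Drop 5: Z rot2 at col 1 lands with bottom-row=7; cleared 0 line(s) (total 0); column heights now [4 9 9 8 7], max=9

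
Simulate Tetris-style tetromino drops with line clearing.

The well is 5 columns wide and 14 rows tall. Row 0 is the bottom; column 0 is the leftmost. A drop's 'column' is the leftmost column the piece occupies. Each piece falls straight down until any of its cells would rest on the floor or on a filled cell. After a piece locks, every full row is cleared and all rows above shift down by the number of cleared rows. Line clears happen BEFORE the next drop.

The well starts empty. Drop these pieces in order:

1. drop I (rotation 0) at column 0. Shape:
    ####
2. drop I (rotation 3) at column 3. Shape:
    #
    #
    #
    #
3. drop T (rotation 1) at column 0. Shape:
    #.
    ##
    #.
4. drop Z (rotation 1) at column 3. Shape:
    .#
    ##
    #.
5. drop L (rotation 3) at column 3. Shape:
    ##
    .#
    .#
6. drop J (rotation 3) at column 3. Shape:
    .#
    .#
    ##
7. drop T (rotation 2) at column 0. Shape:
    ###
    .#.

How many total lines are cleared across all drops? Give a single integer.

Answer: 0

Derivation:
Drop 1: I rot0 at col 0 lands with bottom-row=0; cleared 0 line(s) (total 0); column heights now [1 1 1 1 0], max=1
Drop 2: I rot3 at col 3 lands with bottom-row=1; cleared 0 line(s) (total 0); column heights now [1 1 1 5 0], max=5
Drop 3: T rot1 at col 0 lands with bottom-row=1; cleared 0 line(s) (total 0); column heights now [4 3 1 5 0], max=5
Drop 4: Z rot1 at col 3 lands with bottom-row=5; cleared 0 line(s) (total 0); column heights now [4 3 1 7 8], max=8
Drop 5: L rot3 at col 3 lands with bottom-row=8; cleared 0 line(s) (total 0); column heights now [4 3 1 11 11], max=11
Drop 6: J rot3 at col 3 lands with bottom-row=11; cleared 0 line(s) (total 0); column heights now [4 3 1 12 14], max=14
Drop 7: T rot2 at col 0 lands with bottom-row=3; cleared 0 line(s) (total 0); column heights now [5 5 5 12 14], max=14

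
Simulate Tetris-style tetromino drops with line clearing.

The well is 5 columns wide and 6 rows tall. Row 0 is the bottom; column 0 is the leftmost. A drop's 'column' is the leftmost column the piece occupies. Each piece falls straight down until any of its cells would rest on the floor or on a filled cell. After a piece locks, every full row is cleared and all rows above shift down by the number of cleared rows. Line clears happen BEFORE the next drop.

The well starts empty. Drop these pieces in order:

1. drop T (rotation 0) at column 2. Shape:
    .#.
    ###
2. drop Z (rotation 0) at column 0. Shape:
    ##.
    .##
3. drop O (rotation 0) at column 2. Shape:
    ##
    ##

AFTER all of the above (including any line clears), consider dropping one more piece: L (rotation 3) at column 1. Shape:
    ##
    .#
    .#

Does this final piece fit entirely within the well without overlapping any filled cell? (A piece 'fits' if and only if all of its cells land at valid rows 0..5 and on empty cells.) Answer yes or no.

Drop 1: T rot0 at col 2 lands with bottom-row=0; cleared 0 line(s) (total 0); column heights now [0 0 1 2 1], max=2
Drop 2: Z rot0 at col 0 lands with bottom-row=1; cleared 0 line(s) (total 0); column heights now [3 3 2 2 1], max=3
Drop 3: O rot0 at col 2 lands with bottom-row=2; cleared 0 line(s) (total 0); column heights now [3 3 4 4 1], max=4
Test piece L rot3 at col 1 (width 2): heights before test = [3 3 4 4 1]; fits = False

Answer: no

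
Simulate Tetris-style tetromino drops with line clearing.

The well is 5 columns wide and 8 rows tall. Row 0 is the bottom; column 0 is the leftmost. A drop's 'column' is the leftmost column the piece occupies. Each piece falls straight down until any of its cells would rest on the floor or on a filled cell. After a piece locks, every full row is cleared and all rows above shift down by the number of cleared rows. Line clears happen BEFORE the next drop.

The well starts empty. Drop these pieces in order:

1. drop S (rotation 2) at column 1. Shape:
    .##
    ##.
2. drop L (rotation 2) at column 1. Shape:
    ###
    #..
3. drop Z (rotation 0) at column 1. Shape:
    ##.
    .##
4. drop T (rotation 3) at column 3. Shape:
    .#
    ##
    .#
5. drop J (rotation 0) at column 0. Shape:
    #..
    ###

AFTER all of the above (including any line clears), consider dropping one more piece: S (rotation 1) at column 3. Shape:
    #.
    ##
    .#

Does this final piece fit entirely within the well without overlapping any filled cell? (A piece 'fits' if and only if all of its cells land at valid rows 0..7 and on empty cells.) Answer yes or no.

Answer: no

Derivation:
Drop 1: S rot2 at col 1 lands with bottom-row=0; cleared 0 line(s) (total 0); column heights now [0 1 2 2 0], max=2
Drop 2: L rot2 at col 1 lands with bottom-row=1; cleared 0 line(s) (total 0); column heights now [0 3 3 3 0], max=3
Drop 3: Z rot0 at col 1 lands with bottom-row=3; cleared 0 line(s) (total 0); column heights now [0 5 5 4 0], max=5
Drop 4: T rot3 at col 3 lands with bottom-row=3; cleared 0 line(s) (total 0); column heights now [0 5 5 5 6], max=6
Drop 5: J rot0 at col 0 lands with bottom-row=5; cleared 0 line(s) (total 0); column heights now [7 6 6 5 6], max=7
Test piece S rot1 at col 3 (width 2): heights before test = [7 6 6 5 6]; fits = False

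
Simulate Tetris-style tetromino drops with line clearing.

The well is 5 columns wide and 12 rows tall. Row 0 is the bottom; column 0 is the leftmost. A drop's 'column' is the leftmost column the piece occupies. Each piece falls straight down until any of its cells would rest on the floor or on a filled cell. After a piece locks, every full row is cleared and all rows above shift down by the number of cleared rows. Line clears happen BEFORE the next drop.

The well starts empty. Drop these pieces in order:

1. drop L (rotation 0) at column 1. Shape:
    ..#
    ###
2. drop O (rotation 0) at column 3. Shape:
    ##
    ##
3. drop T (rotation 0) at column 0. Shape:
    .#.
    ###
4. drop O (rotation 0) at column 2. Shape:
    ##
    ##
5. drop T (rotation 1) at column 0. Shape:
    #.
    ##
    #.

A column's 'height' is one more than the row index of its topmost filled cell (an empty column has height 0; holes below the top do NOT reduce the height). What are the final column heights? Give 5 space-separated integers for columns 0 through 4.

Answer: 5 4 6 6 4

Derivation:
Drop 1: L rot0 at col 1 lands with bottom-row=0; cleared 0 line(s) (total 0); column heights now [0 1 1 2 0], max=2
Drop 2: O rot0 at col 3 lands with bottom-row=2; cleared 0 line(s) (total 0); column heights now [0 1 1 4 4], max=4
Drop 3: T rot0 at col 0 lands with bottom-row=1; cleared 0 line(s) (total 0); column heights now [2 3 2 4 4], max=4
Drop 4: O rot0 at col 2 lands with bottom-row=4; cleared 0 line(s) (total 0); column heights now [2 3 6 6 4], max=6
Drop 5: T rot1 at col 0 lands with bottom-row=2; cleared 0 line(s) (total 0); column heights now [5 4 6 6 4], max=6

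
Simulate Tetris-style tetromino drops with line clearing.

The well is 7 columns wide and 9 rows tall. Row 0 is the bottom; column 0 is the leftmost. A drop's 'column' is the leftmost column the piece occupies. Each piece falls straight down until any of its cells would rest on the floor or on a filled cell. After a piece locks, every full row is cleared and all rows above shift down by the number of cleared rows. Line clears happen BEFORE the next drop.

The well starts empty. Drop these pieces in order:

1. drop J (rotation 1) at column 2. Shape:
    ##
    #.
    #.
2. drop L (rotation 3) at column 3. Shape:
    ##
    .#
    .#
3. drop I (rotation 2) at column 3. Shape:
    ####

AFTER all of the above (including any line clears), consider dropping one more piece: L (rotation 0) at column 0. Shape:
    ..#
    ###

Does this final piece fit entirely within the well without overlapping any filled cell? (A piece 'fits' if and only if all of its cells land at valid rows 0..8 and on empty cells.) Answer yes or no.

Answer: yes

Derivation:
Drop 1: J rot1 at col 2 lands with bottom-row=0; cleared 0 line(s) (total 0); column heights now [0 0 3 3 0 0 0], max=3
Drop 2: L rot3 at col 3 lands with bottom-row=1; cleared 0 line(s) (total 0); column heights now [0 0 3 4 4 0 0], max=4
Drop 3: I rot2 at col 3 lands with bottom-row=4; cleared 0 line(s) (total 0); column heights now [0 0 3 5 5 5 5], max=5
Test piece L rot0 at col 0 (width 3): heights before test = [0 0 3 5 5 5 5]; fits = True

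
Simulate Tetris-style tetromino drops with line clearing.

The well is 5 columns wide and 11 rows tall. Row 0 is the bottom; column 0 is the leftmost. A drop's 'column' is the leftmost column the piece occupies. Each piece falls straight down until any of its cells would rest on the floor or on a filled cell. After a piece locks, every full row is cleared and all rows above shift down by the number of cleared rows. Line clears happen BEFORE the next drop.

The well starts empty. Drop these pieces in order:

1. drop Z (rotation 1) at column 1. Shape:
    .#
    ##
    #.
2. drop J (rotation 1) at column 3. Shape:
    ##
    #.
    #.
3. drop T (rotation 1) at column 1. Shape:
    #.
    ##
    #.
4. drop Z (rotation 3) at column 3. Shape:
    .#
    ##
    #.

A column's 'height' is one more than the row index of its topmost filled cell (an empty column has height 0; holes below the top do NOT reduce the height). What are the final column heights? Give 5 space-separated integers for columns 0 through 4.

Answer: 0 5 4 5 6

Derivation:
Drop 1: Z rot1 at col 1 lands with bottom-row=0; cleared 0 line(s) (total 0); column heights now [0 2 3 0 0], max=3
Drop 2: J rot1 at col 3 lands with bottom-row=0; cleared 0 line(s) (total 0); column heights now [0 2 3 3 3], max=3
Drop 3: T rot1 at col 1 lands with bottom-row=2; cleared 0 line(s) (total 0); column heights now [0 5 4 3 3], max=5
Drop 4: Z rot3 at col 3 lands with bottom-row=3; cleared 0 line(s) (total 0); column heights now [0 5 4 5 6], max=6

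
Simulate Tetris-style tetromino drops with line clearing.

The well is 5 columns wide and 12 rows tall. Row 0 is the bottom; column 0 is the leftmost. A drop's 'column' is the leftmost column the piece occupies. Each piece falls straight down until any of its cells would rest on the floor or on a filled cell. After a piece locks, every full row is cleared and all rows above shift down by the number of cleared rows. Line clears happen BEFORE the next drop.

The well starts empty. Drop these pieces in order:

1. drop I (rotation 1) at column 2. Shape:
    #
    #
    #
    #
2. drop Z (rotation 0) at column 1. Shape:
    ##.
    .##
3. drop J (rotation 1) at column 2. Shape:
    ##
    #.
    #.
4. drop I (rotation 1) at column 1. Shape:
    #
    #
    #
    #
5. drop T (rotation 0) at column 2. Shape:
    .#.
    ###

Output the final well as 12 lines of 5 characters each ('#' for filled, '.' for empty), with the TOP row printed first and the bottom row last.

Drop 1: I rot1 at col 2 lands with bottom-row=0; cleared 0 line(s) (total 0); column heights now [0 0 4 0 0], max=4
Drop 2: Z rot0 at col 1 lands with bottom-row=4; cleared 0 line(s) (total 0); column heights now [0 6 6 5 0], max=6
Drop 3: J rot1 at col 2 lands with bottom-row=6; cleared 0 line(s) (total 0); column heights now [0 6 9 9 0], max=9
Drop 4: I rot1 at col 1 lands with bottom-row=6; cleared 0 line(s) (total 0); column heights now [0 10 9 9 0], max=10
Drop 5: T rot0 at col 2 lands with bottom-row=9; cleared 0 line(s) (total 0); column heights now [0 10 10 11 10], max=11

Answer: .....
...#.
.####
.###.
.##..
.##..
.##..
..##.
..#..
..#..
..#..
..#..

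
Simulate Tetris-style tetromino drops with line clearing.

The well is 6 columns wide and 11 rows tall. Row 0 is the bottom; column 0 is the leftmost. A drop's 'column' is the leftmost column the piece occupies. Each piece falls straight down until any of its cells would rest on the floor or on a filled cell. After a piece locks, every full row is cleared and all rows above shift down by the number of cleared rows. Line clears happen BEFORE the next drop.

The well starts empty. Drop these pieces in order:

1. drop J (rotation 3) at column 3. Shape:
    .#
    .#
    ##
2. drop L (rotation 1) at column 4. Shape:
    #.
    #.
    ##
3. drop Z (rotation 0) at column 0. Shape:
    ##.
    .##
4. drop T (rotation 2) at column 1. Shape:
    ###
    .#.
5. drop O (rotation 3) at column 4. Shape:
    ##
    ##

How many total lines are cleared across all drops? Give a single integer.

Answer: 0

Derivation:
Drop 1: J rot3 at col 3 lands with bottom-row=0; cleared 0 line(s) (total 0); column heights now [0 0 0 1 3 0], max=3
Drop 2: L rot1 at col 4 lands with bottom-row=3; cleared 0 line(s) (total 0); column heights now [0 0 0 1 6 4], max=6
Drop 3: Z rot0 at col 0 lands with bottom-row=0; cleared 0 line(s) (total 0); column heights now [2 2 1 1 6 4], max=6
Drop 4: T rot2 at col 1 lands with bottom-row=1; cleared 0 line(s) (total 0); column heights now [2 3 3 3 6 4], max=6
Drop 5: O rot3 at col 4 lands with bottom-row=6; cleared 0 line(s) (total 0); column heights now [2 3 3 3 8 8], max=8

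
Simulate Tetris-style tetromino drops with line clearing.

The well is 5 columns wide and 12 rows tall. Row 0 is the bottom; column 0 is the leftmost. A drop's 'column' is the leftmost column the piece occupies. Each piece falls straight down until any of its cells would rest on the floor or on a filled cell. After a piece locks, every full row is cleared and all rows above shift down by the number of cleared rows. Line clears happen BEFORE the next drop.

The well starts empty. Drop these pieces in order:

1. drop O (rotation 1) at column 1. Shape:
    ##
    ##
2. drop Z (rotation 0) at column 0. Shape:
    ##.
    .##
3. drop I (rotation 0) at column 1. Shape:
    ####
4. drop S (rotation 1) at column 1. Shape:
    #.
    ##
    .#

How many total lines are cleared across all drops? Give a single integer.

Drop 1: O rot1 at col 1 lands with bottom-row=0; cleared 0 line(s) (total 0); column heights now [0 2 2 0 0], max=2
Drop 2: Z rot0 at col 0 lands with bottom-row=2; cleared 0 line(s) (total 0); column heights now [4 4 3 0 0], max=4
Drop 3: I rot0 at col 1 lands with bottom-row=4; cleared 0 line(s) (total 0); column heights now [4 5 5 5 5], max=5
Drop 4: S rot1 at col 1 lands with bottom-row=5; cleared 0 line(s) (total 0); column heights now [4 8 7 5 5], max=8

Answer: 0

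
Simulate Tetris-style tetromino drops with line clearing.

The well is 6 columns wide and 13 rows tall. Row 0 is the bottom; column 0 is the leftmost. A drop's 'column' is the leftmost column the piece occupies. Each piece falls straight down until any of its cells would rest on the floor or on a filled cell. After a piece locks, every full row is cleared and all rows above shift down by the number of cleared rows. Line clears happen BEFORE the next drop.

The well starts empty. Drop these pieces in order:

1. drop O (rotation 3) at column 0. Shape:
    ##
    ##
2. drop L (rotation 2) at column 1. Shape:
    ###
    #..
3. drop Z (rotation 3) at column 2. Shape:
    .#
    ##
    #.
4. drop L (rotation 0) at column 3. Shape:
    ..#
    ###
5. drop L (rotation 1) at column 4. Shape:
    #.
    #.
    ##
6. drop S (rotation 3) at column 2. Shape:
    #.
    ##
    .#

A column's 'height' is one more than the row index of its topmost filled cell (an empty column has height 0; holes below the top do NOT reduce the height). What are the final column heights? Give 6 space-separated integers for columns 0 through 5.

Answer: 2 4 11 10 12 10

Derivation:
Drop 1: O rot3 at col 0 lands with bottom-row=0; cleared 0 line(s) (total 0); column heights now [2 2 0 0 0 0], max=2
Drop 2: L rot2 at col 1 lands with bottom-row=2; cleared 0 line(s) (total 0); column heights now [2 4 4 4 0 0], max=4
Drop 3: Z rot3 at col 2 lands with bottom-row=4; cleared 0 line(s) (total 0); column heights now [2 4 6 7 0 0], max=7
Drop 4: L rot0 at col 3 lands with bottom-row=7; cleared 0 line(s) (total 0); column heights now [2 4 6 8 8 9], max=9
Drop 5: L rot1 at col 4 lands with bottom-row=9; cleared 0 line(s) (total 0); column heights now [2 4 6 8 12 10], max=12
Drop 6: S rot3 at col 2 lands with bottom-row=8; cleared 0 line(s) (total 0); column heights now [2 4 11 10 12 10], max=12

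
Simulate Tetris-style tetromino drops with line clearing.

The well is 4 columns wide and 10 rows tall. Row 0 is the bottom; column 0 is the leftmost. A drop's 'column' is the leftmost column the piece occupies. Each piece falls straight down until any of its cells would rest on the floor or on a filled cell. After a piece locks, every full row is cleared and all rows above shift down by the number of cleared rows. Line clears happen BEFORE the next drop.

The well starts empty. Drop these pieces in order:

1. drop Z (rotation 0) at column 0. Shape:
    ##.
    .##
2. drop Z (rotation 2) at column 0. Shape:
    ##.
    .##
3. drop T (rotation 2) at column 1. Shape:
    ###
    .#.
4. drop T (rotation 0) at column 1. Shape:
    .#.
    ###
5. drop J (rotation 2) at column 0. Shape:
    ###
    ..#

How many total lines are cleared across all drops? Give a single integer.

Answer: 0

Derivation:
Drop 1: Z rot0 at col 0 lands with bottom-row=0; cleared 0 line(s) (total 0); column heights now [2 2 1 0], max=2
Drop 2: Z rot2 at col 0 lands with bottom-row=2; cleared 0 line(s) (total 0); column heights now [4 4 3 0], max=4
Drop 3: T rot2 at col 1 lands with bottom-row=3; cleared 0 line(s) (total 0); column heights now [4 5 5 5], max=5
Drop 4: T rot0 at col 1 lands with bottom-row=5; cleared 0 line(s) (total 0); column heights now [4 6 7 6], max=7
Drop 5: J rot2 at col 0 lands with bottom-row=7; cleared 0 line(s) (total 0); column heights now [9 9 9 6], max=9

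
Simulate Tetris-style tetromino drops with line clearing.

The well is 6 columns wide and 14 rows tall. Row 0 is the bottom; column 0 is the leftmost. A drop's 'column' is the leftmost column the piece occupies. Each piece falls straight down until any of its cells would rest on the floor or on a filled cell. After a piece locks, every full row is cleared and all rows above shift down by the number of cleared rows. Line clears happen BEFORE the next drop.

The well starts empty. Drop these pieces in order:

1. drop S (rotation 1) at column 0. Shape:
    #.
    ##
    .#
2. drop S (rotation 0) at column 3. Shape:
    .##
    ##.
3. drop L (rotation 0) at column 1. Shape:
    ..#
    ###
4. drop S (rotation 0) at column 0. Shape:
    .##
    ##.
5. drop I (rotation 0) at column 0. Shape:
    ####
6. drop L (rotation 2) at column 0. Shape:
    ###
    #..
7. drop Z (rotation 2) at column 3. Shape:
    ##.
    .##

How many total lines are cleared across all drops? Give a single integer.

Drop 1: S rot1 at col 0 lands with bottom-row=0; cleared 0 line(s) (total 0); column heights now [3 2 0 0 0 0], max=3
Drop 2: S rot0 at col 3 lands with bottom-row=0; cleared 0 line(s) (total 0); column heights now [3 2 0 1 2 2], max=3
Drop 3: L rot0 at col 1 lands with bottom-row=2; cleared 0 line(s) (total 0); column heights now [3 3 3 4 2 2], max=4
Drop 4: S rot0 at col 0 lands with bottom-row=3; cleared 0 line(s) (total 0); column heights now [4 5 5 4 2 2], max=5
Drop 5: I rot0 at col 0 lands with bottom-row=5; cleared 0 line(s) (total 0); column heights now [6 6 6 6 2 2], max=6
Drop 6: L rot2 at col 0 lands with bottom-row=6; cleared 0 line(s) (total 0); column heights now [8 8 8 6 2 2], max=8
Drop 7: Z rot2 at col 3 lands with bottom-row=5; cleared 1 line(s) (total 1); column heights now [7 7 7 6 6 2], max=7

Answer: 1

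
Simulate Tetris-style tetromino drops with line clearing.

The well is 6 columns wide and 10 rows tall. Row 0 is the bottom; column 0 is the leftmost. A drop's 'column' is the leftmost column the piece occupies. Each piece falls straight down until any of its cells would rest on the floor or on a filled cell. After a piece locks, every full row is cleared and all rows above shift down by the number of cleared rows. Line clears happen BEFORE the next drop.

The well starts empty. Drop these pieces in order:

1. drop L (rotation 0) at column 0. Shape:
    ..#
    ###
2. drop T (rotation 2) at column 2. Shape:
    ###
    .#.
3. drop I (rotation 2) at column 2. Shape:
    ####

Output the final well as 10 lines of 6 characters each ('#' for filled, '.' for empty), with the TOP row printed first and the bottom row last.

Answer: ......
......
......
......
......
......
..####
..###.
..##..
###...

Derivation:
Drop 1: L rot0 at col 0 lands with bottom-row=0; cleared 0 line(s) (total 0); column heights now [1 1 2 0 0 0], max=2
Drop 2: T rot2 at col 2 lands with bottom-row=1; cleared 0 line(s) (total 0); column heights now [1 1 3 3 3 0], max=3
Drop 3: I rot2 at col 2 lands with bottom-row=3; cleared 0 line(s) (total 0); column heights now [1 1 4 4 4 4], max=4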